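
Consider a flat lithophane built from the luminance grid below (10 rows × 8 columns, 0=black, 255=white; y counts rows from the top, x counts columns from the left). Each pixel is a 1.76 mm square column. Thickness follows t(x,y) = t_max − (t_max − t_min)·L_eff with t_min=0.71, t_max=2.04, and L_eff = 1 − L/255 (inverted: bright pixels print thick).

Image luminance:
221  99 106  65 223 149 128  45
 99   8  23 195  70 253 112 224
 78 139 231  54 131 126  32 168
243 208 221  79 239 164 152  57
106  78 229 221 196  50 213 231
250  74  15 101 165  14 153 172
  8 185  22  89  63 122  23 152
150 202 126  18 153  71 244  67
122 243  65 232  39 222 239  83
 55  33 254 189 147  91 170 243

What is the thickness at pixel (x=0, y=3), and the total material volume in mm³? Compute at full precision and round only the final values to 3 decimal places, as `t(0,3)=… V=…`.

t(0,3)=1.977 V=349.331

span = t_max - t_min = 2.04 - 0.71 = 1.330
L(0,3) = 243, L_eff = 1 - 243/255 = 0.047059 (inverted)
t(0,3) = 2.04 - 1.330·0.047059 = 1.977
Σt over all 10·8 pixels = 718939/6375 ≈ 112.7747451
V = pitch²·Σt = 1.76²·718939/6375 = 349.331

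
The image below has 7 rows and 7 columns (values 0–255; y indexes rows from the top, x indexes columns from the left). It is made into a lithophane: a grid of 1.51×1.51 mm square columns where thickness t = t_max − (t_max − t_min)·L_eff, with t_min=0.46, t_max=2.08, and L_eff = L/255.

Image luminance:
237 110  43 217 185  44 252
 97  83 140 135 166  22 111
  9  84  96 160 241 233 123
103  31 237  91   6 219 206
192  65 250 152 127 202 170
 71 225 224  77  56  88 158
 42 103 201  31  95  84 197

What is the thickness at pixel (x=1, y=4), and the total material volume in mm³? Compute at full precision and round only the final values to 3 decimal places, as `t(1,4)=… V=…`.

span = t_max - t_min = 2.08 - 0.46 = 1.620
L(1,4) = 65, L_eff = 65/255 = 0.254902
t(1,4) = 2.08 - 1.620·0.254902 = 1.667
Σt over all 7·7 pixels = 257903/4250 ≈ 60.6830588
V = pitch²·Σt = 1.51²·257903/4250 = 138.363

t(1,4)=1.667 V=138.363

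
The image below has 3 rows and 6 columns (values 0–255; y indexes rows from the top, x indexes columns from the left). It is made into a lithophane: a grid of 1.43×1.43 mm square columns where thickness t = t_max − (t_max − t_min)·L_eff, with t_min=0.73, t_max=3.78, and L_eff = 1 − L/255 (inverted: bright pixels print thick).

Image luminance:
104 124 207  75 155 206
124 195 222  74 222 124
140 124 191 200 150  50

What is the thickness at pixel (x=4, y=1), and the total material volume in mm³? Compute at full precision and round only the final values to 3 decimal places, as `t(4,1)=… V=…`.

span = t_max - t_min = 3.78 - 0.73 = 3.050
L(4,1) = 222, L_eff = 1 - 222/255 = 0.129412 (inverted)
t(4,1) = 3.78 - 3.050·0.129412 = 3.385
Σt over all 3·6 pixels = 230921/5100 ≈ 45.2786275
V = pitch²·Σt = 1.43²·230921/5100 = 92.590

t(4,1)=3.385 V=92.590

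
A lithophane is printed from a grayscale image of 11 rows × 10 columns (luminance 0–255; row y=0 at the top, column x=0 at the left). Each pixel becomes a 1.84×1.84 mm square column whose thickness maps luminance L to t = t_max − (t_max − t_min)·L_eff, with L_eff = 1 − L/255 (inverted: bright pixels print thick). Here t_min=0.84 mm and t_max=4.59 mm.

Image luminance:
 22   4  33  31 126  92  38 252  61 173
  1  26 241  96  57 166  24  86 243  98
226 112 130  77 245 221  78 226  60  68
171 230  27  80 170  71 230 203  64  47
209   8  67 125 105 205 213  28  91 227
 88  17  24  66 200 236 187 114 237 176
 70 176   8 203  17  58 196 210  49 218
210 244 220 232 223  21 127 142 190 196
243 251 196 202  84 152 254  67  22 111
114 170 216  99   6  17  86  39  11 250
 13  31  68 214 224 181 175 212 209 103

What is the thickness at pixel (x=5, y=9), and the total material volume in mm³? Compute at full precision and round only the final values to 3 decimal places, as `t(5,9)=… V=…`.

t(5,9)=1.090 V=1022.760

span = t_max - t_min = 4.59 - 0.84 = 3.750
L(5,9) = 17, L_eff = 1 - 17/255 = 0.933333 (inverted)
t(5,9) = 4.59 - 3.750·0.933333 = 1.090
Σt over all 11·10 pixels = 102711/340 ≈ 302.0911765
V = pitch²·Σt = 1.84²·102711/340 = 1022.760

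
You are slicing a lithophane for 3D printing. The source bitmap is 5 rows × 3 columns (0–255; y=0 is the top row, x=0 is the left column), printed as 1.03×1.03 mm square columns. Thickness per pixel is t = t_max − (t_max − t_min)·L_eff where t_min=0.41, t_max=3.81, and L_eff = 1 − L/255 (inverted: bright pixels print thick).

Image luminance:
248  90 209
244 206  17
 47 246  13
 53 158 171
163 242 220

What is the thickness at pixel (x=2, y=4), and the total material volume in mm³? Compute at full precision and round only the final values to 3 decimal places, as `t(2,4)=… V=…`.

t(2,4)=3.343 V=39.441

span = t_max - t_min = 3.81 - 0.41 = 3.400
L(2,4) = 220, L_eff = 1 - 220/255 = 0.137255 (inverted)
t(2,4) = 3.81 - 3.400·0.137255 = 3.343
Σt over all 5·3 pixels = 11153/300 ≈ 37.1766667
V = pitch²·Σt = 1.03²·11153/300 = 39.441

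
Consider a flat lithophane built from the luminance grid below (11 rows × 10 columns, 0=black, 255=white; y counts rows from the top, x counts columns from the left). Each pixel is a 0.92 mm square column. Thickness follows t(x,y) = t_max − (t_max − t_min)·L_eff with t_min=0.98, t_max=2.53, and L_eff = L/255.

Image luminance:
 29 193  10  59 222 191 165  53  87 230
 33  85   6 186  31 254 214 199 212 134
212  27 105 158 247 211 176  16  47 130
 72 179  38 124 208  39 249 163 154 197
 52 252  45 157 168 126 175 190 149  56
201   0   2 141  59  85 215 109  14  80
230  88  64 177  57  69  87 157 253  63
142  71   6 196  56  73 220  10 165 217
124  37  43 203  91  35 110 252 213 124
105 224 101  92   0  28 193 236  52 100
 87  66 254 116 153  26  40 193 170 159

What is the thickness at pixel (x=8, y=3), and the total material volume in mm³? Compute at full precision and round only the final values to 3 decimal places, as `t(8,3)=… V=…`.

t(8,3)=1.594 V=165.332

span = t_max - t_min = 2.53 - 0.98 = 1.550
L(8,3) = 154, L_eff = 154/255 = 0.603922
t(8,3) = 2.53 - 1.550·0.603922 = 1.594
Σt over all 11·10 pixels = 996211/5100 ≈ 195.3354902
V = pitch²·Σt = 0.92²·996211/5100 = 165.332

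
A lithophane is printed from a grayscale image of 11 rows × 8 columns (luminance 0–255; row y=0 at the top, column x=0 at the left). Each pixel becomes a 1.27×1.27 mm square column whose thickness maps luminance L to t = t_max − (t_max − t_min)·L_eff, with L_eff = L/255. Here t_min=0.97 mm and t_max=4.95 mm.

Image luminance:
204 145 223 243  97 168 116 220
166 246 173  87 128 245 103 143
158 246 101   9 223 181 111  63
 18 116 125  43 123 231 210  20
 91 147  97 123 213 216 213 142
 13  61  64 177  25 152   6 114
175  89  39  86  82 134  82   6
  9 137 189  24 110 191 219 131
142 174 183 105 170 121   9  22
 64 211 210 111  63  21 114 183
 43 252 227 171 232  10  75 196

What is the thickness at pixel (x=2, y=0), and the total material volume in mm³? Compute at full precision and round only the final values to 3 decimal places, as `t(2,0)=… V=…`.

span = t_max - t_min = 4.95 - 0.97 = 3.980
L(2,0) = 223, L_eff = 223/255 = 0.874510
t(2,0) = 4.95 - 3.980·0.874510 = 1.469
Σt over all 11·8 pixels = 3295051/12750 ≈ 258.4353725
V = pitch²·Σt = 1.27²·3295051/12750 = 416.830

t(2,0)=1.469 V=416.830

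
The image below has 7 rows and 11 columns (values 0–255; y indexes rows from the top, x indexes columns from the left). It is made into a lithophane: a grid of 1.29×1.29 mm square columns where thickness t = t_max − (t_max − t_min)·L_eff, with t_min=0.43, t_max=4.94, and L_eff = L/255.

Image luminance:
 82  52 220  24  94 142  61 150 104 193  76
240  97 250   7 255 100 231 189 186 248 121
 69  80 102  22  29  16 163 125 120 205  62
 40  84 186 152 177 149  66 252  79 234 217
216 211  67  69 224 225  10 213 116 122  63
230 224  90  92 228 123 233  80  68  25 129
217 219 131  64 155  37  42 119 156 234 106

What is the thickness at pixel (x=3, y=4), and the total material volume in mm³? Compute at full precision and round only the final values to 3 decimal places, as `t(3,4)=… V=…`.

t(3,4)=3.720 V=330.167

span = t_max - t_min = 4.94 - 0.43 = 4.510
L(3,4) = 69, L_eff = 69/255 = 0.270588
t(3,4) = 4.94 - 4.510·0.270588 = 3.720
Σt over all 7·11 pixels = 5059351/25500 ≈ 198.4059216
V = pitch²·Σt = 1.29²·5059351/25500 = 330.167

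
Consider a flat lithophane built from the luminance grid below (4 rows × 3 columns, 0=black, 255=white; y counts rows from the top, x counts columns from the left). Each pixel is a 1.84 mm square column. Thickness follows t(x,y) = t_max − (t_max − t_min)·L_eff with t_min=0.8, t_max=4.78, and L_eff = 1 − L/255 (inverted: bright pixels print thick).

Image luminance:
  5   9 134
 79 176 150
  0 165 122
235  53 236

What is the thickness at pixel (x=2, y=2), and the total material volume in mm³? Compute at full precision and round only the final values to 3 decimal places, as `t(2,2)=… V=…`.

span = t_max - t_min = 4.78 - 0.8 = 3.980
L(2,2) = 122, L_eff = 1 - 122/255 = 0.521569 (inverted)
t(2,2) = 4.78 - 3.980·0.521569 = 2.704
Σt over all 4·3 pixels = 196918/6375 ≈ 30.8890980
V = pitch²·Σt = 1.84²·196918/6375 = 104.578

t(2,2)=2.704 V=104.578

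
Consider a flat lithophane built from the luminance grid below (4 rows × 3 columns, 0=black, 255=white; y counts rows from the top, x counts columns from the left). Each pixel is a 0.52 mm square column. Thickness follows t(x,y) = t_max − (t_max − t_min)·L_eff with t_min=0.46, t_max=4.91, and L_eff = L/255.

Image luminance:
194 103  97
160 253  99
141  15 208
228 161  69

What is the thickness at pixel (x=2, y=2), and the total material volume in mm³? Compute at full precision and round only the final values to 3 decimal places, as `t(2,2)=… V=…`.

t(2,2)=1.280 V=7.778

span = t_max - t_min = 4.91 - 0.46 = 4.450
L(2,2) = 208, L_eff = 208/255 = 0.815686
t(2,2) = 4.91 - 4.450·0.815686 = 1.280
Σt over all 4·3 pixels = 489/17 ≈ 28.7647059
V = pitch²·Σt = 0.52²·489/17 = 7.778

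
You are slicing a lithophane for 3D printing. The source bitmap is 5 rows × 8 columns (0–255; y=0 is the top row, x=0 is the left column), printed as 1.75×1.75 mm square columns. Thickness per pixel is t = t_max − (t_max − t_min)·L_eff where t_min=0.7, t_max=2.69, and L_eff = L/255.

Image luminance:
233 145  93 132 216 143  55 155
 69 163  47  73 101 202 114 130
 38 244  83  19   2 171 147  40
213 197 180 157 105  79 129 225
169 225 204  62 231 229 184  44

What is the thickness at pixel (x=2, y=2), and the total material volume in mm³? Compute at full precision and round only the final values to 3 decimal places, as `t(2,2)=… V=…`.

span = t_max - t_min = 2.69 - 0.7 = 1.990
L(2,2) = 83, L_eff = 83/255 = 0.325490
t(2,2) = 2.69 - 1.990·0.325490 = 2.042
Σt over all 5·8 pixels = 138304/2125 ≈ 65.0842353
V = pitch²·Σt = 1.75²·138304/2125 = 199.320

t(2,2)=2.042 V=199.320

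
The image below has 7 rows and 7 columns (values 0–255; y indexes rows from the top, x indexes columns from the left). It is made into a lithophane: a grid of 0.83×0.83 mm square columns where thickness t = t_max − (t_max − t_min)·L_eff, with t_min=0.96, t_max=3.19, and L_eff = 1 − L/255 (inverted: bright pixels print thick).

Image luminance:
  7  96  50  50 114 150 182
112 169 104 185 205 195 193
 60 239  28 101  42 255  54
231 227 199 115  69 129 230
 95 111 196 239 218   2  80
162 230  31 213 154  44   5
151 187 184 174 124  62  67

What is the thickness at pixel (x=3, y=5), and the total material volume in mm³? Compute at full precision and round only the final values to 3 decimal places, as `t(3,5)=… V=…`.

span = t_max - t_min = 3.19 - 0.96 = 2.230
L(3,5) = 213, L_eff = 1 - 213/255 = 0.164706 (inverted)
t(3,5) = 3.19 - 2.230·0.164706 = 2.823
Σt over all 7·7 pixels = 132674/1275 ≈ 104.0580392
V = pitch²·Σt = 0.83²·132674/1275 = 71.686

t(3,5)=2.823 V=71.686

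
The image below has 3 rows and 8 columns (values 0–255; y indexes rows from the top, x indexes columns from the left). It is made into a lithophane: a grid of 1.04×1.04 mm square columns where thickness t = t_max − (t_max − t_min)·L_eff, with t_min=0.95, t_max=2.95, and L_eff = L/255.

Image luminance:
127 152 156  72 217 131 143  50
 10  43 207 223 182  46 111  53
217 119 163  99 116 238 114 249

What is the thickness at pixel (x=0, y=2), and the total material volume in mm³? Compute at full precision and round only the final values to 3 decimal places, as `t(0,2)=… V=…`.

t(0,2)=1.248 V=49.109

span = t_max - t_min = 2.95 - 0.95 = 2.000
L(0,2) = 217, L_eff = 217/255 = 0.850980
t(0,2) = 2.95 - 2.000·0.850980 = 1.248
Σt over all 3·8 pixels = 11578/255 ≈ 45.4039216
V = pitch²·Σt = 1.04²·11578/255 = 49.109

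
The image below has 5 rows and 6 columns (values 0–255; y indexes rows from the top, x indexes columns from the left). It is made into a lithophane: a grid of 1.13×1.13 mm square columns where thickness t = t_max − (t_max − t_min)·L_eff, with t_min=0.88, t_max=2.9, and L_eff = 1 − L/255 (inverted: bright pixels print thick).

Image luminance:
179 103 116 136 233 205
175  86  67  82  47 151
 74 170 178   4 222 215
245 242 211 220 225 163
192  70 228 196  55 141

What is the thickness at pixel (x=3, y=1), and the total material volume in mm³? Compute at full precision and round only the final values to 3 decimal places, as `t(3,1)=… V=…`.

span = t_max - t_min = 2.9 - 0.88 = 2.020
L(3,1) = 82, L_eff = 1 - 82/255 = 0.678431 (inverted)
t(3,1) = 2.9 - 2.020·0.678431 = 1.530
Σt over all 5·6 pixels = 804331/12750 ≈ 63.0847843
V = pitch²·Σt = 1.13²·804331/12750 = 80.553

t(3,1)=1.530 V=80.553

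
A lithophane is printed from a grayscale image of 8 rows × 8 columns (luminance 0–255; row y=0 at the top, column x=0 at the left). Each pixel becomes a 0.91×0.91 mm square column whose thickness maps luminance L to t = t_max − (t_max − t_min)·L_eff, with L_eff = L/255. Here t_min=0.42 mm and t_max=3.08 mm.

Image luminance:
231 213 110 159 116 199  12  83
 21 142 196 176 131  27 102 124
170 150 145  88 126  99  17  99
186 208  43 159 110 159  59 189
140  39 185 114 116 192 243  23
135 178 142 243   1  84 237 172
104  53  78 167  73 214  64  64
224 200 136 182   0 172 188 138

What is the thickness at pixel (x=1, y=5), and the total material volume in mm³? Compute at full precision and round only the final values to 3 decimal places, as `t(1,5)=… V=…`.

span = t_max - t_min = 3.08 - 0.42 = 2.660
L(1,5) = 178, L_eff = 178/255 = 0.698039
t(1,5) = 3.08 - 2.660·0.698039 = 1.223
Σt over all 8·8 pixels = 140273/1275 ≈ 110.0180392
V = pitch²·Σt = 0.91²·140273/1275 = 91.106

t(1,5)=1.223 V=91.106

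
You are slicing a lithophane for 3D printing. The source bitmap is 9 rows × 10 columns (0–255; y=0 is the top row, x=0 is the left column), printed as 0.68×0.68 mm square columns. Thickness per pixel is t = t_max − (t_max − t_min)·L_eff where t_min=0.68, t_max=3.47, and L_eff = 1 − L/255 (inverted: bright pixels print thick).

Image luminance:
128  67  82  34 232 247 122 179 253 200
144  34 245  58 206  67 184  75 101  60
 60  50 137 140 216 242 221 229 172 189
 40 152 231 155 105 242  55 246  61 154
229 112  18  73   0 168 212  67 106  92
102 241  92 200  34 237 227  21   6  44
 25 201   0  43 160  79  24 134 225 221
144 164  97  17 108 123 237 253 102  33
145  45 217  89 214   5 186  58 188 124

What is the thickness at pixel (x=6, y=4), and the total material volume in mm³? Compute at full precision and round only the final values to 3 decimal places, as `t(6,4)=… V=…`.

t(6,4)=3.000 V=87.780

span = t_max - t_min = 3.47 - 0.68 = 2.790
L(6,4) = 212, L_eff = 1 - 212/255 = 0.168627 (inverted)
t(6,4) = 3.47 - 2.790·0.168627 = 3.000
Σt over all 9·10 pixels = 1613601/8500 ≈ 189.8354118
V = pitch²·Σt = 0.68²·1613601/8500 = 87.780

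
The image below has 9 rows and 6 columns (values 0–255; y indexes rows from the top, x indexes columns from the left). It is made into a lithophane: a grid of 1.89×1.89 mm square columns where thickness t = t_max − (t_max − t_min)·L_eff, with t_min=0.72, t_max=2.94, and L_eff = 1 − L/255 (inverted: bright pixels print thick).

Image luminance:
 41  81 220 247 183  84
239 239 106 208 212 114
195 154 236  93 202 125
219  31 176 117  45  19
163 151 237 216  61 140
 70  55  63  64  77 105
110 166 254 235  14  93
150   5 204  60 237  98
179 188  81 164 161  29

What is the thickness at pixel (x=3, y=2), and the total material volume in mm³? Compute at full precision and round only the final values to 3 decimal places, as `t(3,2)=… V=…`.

t(3,2)=1.530 V=369.508

span = t_max - t_min = 2.94 - 0.72 = 2.220
L(3,2) = 93, L_eff = 1 - 93/255 = 0.635294 (inverted)
t(3,2) = 2.94 - 2.220·0.635294 = 1.530
Σt over all 9·6 pixels = 219816/2125 ≈ 103.4428235
V = pitch²·Σt = 1.89²·219816/2125 = 369.508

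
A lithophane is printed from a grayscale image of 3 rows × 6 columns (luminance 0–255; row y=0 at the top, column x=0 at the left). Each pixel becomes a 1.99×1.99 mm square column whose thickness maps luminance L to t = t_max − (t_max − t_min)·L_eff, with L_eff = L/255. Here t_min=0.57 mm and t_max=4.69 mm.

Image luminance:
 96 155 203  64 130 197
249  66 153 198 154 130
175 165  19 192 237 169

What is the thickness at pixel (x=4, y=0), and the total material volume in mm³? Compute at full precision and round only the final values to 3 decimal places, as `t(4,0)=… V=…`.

t(4,0)=2.590 V=158.231

span = t_max - t_min = 4.69 - 0.57 = 4.120
L(4,0) = 130, L_eff = 130/255 = 0.509804
t(4,0) = 4.69 - 4.120·0.509804 = 2.590
Σt over all 3·6 pixels = 509443/12750 ≈ 39.9563137
V = pitch²·Σt = 1.99²·509443/12750 = 158.231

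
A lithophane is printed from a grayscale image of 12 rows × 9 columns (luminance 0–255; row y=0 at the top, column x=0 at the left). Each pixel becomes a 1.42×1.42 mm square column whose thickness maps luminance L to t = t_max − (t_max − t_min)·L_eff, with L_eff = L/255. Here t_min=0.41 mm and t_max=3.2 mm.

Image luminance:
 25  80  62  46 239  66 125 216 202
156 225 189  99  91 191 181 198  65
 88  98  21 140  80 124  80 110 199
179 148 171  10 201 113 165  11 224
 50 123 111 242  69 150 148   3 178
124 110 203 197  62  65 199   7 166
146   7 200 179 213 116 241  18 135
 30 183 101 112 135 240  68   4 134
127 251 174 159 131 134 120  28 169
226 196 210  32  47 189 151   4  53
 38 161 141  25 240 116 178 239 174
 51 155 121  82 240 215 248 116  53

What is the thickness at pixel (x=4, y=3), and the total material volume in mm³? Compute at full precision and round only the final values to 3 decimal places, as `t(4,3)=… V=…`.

span = t_max - t_min = 3.2 - 0.41 = 2.790
L(4,3) = 201, L_eff = 201/255 = 0.788235
t(4,3) = 3.2 - 2.790·0.788235 = 1.001
Σt over all 12·9 pixels = 1628067/8500 ≈ 191.5372941
V = pitch²·Σt = 1.42²·1628067/8500 = 386.216

t(4,3)=1.001 V=386.216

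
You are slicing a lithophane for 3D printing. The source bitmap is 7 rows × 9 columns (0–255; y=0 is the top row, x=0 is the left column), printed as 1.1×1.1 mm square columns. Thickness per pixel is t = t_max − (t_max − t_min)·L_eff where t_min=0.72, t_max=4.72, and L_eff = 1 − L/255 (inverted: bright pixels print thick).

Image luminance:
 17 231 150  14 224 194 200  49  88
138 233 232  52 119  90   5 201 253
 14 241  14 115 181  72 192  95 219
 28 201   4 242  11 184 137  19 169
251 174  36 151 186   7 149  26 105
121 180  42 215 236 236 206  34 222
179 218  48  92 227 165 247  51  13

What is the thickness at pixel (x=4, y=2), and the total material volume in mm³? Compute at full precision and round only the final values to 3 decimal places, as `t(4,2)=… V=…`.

span = t_max - t_min = 4.72 - 0.72 = 4.000
L(4,2) = 181, L_eff = 1 - 181/255 = 0.290196 (inverted)
t(4,2) = 4.72 - 4.000·0.290196 = 3.559
Σt over all 7·9 pixels = 75578/425 ≈ 177.8305882
V = pitch²·Σt = 1.1²·75578/425 = 215.175

t(4,2)=3.559 V=215.175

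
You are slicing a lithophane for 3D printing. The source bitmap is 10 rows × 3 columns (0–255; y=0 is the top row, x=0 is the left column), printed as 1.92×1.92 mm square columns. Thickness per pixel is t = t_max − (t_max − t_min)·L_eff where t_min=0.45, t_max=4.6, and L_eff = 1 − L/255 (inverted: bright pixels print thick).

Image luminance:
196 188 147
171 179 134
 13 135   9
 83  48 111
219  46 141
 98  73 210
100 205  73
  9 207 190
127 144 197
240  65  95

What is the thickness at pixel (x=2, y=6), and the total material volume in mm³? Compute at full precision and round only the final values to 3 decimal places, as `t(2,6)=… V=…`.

span = t_max - t_min = 4.6 - 0.45 = 4.150
L(2,6) = 73, L_eff = 1 - 73/255 = 0.713725 (inverted)
t(2,6) = 4.6 - 4.150·0.713725 = 1.638
Σt over all 10·3 pixels = 388649/5100 ≈ 76.2056863
V = pitch²·Σt = 1.92²·388649/5100 = 280.925

t(2,6)=1.638 V=280.925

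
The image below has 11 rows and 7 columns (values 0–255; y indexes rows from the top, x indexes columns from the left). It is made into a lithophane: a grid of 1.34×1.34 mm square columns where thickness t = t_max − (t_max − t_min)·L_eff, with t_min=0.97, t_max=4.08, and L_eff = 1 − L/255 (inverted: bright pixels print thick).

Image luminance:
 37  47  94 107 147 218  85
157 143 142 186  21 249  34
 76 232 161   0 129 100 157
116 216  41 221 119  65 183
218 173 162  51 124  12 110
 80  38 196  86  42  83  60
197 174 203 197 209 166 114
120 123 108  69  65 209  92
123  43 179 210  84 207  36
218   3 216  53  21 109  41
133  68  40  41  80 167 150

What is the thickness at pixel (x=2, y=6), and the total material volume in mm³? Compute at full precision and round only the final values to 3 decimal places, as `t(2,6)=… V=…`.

span = t_max - t_min = 4.08 - 0.97 = 3.110
L(2,6) = 203, L_eff = 1 - 203/255 = 0.203922 (inverted)
t(2,6) = 4.08 - 3.110·0.203922 = 3.446
Σt over all 11·7 pixels = 1587147/8500 ≈ 186.7231765
V = pitch²·Σt = 1.34²·1587147/8500 = 335.280

t(2,6)=3.446 V=335.280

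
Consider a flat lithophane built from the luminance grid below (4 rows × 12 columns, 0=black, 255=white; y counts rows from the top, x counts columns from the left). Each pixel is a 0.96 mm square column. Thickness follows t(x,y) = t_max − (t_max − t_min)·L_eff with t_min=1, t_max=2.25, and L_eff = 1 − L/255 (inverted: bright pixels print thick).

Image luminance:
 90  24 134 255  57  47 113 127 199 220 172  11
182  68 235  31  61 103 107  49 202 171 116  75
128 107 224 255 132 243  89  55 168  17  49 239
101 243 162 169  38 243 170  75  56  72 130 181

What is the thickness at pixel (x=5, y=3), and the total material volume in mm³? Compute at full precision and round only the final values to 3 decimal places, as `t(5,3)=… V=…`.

t(5,3)=2.191 V=72.224

span = t_max - t_min = 2.25 - 1 = 1.250
L(5,3) = 243, L_eff = 1 - 243/255 = 0.047059 (inverted)
t(5,3) = 2.25 - 1.250·0.047059 = 2.191
Σt over all 4·12 pixels = 5329/68 ≈ 78.3676471
V = pitch²·Σt = 0.96²·5329/68 = 72.224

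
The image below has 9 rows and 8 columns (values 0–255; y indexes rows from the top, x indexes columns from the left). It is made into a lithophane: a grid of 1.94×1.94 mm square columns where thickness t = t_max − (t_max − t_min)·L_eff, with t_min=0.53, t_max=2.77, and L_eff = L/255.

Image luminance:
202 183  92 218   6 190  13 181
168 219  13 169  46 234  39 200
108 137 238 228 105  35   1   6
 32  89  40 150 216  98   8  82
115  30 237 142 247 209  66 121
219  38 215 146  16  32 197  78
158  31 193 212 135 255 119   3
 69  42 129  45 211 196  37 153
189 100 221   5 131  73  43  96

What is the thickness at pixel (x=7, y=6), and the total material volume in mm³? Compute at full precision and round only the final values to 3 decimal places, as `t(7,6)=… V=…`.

t(7,6)=2.744 V=462.985

span = t_max - t_min = 2.77 - 0.53 = 2.240
L(7,6) = 3, L_eff = 3/255 = 0.011765
t(7,6) = 2.77 - 2.240·0.011765 = 2.744
Σt over all 9·8 pixels = 52282/425 ≈ 123.0164706
V = pitch²·Σt = 1.94²·52282/425 = 462.985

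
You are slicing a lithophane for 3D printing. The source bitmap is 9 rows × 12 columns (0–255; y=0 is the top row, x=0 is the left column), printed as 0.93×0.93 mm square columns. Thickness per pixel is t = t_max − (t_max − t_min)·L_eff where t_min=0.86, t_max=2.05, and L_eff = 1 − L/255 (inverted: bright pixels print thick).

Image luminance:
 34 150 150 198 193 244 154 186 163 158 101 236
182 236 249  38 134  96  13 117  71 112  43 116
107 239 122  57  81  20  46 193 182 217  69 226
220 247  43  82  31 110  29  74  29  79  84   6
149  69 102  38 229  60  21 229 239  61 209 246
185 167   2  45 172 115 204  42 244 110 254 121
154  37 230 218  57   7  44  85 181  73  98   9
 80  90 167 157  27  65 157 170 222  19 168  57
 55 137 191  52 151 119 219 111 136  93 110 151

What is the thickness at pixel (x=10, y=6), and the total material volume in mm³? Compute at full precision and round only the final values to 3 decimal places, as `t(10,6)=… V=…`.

span = t_max - t_min = 2.05 - 0.86 = 1.190
L(10,6) = 98, L_eff = 1 - 98/255 = 0.615686 (inverted)
t(10,6) = 2.05 - 1.190·0.615686 = 1.317
Σt over all 9·12 pixels = 155.306
V = pitch²·Σt = 0.93²·155.306 = 134.324

t(10,6)=1.317 V=134.324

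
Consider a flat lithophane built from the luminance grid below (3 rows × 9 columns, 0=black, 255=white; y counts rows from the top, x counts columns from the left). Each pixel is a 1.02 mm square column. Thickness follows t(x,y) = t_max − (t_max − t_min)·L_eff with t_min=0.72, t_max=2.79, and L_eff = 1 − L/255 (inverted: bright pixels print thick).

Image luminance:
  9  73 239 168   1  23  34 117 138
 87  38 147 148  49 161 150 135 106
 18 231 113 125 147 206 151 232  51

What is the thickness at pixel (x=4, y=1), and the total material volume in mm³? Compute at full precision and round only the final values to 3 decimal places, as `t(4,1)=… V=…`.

t(4,1)=1.118 V=46.381

span = t_max - t_min = 2.79 - 0.72 = 2.070
L(4,1) = 49, L_eff = 1 - 49/255 = 0.807843 (inverted)
t(4,1) = 2.79 - 2.070·0.807843 = 1.118
Σt over all 3·9 pixels = 378933/8500 ≈ 44.5803529
V = pitch²·Σt = 1.02²·378933/8500 = 46.381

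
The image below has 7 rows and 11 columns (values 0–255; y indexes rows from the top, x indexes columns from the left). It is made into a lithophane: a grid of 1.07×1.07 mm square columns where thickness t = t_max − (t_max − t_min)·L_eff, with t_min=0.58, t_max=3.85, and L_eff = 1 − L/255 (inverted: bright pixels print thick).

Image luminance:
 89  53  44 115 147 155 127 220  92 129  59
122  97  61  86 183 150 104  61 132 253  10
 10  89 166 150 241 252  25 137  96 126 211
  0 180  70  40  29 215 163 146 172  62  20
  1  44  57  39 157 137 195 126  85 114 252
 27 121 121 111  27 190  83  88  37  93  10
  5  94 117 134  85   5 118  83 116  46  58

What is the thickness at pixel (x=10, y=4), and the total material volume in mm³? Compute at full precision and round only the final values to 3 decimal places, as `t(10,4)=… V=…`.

span = t_max - t_min = 3.85 - 0.58 = 3.270
L(10,4) = 252, L_eff = 1 - 252/255 = 0.011765 (inverted)
t(10,4) = 3.85 - 3.270·0.011765 = 3.812
Σt over all 7·11 pixels = 251739/1700 ≈ 148.0817647
V = pitch²·Σt = 1.07²·251739/1700 = 169.539

t(10,4)=3.812 V=169.539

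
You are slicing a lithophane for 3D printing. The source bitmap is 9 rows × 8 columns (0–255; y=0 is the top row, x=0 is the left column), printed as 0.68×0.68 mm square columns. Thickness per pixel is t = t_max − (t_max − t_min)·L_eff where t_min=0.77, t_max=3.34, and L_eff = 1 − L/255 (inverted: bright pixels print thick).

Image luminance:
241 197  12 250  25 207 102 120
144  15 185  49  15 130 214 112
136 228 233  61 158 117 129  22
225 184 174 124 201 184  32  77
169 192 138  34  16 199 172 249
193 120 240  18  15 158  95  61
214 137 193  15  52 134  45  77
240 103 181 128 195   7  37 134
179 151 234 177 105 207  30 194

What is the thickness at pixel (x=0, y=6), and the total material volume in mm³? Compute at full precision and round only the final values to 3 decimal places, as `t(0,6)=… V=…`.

span = t_max - t_min = 3.34 - 0.77 = 2.570
L(0,6) = 214, L_eff = 1 - 214/255 = 0.160784 (inverted)
t(0,6) = 3.34 - 2.570·0.160784 = 2.927
Σt over all 9·8 pixels = 3865757/25500 ≈ 151.5983137
V = pitch²·Σt = 0.68²·3865757/25500 = 70.099

t(0,6)=2.927 V=70.099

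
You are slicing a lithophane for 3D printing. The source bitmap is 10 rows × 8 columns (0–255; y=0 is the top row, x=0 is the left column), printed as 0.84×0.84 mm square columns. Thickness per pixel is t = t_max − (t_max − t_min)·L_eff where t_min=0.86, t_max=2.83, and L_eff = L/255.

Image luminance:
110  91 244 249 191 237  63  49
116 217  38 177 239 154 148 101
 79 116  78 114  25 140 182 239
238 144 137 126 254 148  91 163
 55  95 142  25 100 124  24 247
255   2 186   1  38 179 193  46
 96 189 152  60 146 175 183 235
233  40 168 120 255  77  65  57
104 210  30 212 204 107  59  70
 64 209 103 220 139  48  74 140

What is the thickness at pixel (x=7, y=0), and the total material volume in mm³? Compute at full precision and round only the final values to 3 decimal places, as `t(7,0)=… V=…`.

t(7,0)=2.451 V=101.672

span = t_max - t_min = 2.83 - 0.86 = 1.970
L(7,0) = 49, L_eff = 49/255 = 0.192157
t(7,0) = 2.83 - 1.970·0.192157 = 2.451
Σt over all 10·8 pixels = 1837181/12750 ≈ 144.0926275
V = pitch²·Σt = 0.84²·1837181/12750 = 101.672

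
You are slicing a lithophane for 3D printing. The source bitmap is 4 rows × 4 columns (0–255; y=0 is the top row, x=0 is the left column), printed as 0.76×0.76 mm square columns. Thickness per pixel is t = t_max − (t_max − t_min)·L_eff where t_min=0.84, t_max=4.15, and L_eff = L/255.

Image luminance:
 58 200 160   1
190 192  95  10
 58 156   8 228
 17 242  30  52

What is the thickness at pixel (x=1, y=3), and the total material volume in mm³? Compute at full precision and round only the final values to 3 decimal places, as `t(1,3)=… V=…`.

span = t_max - t_min = 4.15 - 0.84 = 3.310
L(1,3) = 242, L_eff = 242/255 = 0.949020
t(1,3) = 4.15 - 3.310·0.949020 = 1.009
Σt over all 4·4 pixels = 1131493/25500 ≈ 44.3722745
V = pitch²·Σt = 0.76²·1131493/25500 = 25.629

t(1,3)=1.009 V=25.629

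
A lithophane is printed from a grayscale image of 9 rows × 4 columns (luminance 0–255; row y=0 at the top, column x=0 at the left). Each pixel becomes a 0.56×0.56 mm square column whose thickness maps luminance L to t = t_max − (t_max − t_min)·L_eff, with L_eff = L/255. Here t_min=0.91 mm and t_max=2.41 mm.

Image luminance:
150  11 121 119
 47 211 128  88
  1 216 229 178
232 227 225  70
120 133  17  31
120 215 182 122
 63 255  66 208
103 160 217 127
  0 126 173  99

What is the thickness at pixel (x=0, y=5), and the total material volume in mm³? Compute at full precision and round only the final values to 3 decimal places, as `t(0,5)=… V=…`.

t(0,5)=1.704 V=18.372

span = t_max - t_min = 2.41 - 0.91 = 1.500
L(0,5) = 120, L_eff = 120/255 = 0.470588
t(0,5) = 2.41 - 1.500·0.470588 = 1.704
Σt over all 9·4 pixels = 24898/425 ≈ 58.5835294
V = pitch²·Σt = 0.56²·24898/425 = 18.372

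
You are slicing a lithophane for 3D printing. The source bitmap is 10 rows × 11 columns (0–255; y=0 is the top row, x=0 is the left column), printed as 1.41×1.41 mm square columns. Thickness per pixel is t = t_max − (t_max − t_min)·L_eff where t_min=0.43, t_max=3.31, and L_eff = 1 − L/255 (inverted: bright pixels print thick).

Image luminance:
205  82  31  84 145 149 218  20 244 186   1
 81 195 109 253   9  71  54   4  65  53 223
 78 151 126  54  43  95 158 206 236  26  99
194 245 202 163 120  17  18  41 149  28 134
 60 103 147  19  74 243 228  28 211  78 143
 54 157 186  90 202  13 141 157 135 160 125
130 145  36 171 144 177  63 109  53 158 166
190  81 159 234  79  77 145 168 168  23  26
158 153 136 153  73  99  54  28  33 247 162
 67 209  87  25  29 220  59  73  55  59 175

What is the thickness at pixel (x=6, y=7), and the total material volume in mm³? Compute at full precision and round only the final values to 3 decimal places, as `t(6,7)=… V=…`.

span = t_max - t_min = 3.31 - 0.43 = 2.880
L(6,7) = 145, L_eff = 1 - 145/255 = 0.431373 (inverted)
t(6,7) = 3.31 - 2.880·0.431373 = 2.068
Σt over all 10·11 pixels = 32761/170 ≈ 192.7117647
V = pitch²·Σt = 1.41²·32761/170 = 383.130

t(6,7)=2.068 V=383.130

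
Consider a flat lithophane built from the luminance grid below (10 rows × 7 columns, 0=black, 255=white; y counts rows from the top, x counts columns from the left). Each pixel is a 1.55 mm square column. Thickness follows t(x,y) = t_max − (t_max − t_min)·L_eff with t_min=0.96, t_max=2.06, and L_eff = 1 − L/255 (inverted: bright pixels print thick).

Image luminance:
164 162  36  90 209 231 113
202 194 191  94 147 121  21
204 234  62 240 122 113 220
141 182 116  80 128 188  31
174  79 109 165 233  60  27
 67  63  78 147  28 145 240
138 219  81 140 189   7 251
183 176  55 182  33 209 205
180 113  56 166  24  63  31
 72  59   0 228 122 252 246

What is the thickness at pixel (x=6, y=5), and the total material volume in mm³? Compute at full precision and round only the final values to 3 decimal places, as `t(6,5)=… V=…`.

t(6,5)=1.995 V=258.152

span = t_max - t_min = 2.06 - 0.96 = 1.100
L(6,5) = 240, L_eff = 1 - 240/255 = 0.058824 (inverted)
t(6,5) = 2.06 - 1.100·0.058824 = 1.995
Σt over all 10·7 pixels = 274001/2550 ≈ 107.4513725
V = pitch²·Σt = 1.55²·274001/2550 = 258.152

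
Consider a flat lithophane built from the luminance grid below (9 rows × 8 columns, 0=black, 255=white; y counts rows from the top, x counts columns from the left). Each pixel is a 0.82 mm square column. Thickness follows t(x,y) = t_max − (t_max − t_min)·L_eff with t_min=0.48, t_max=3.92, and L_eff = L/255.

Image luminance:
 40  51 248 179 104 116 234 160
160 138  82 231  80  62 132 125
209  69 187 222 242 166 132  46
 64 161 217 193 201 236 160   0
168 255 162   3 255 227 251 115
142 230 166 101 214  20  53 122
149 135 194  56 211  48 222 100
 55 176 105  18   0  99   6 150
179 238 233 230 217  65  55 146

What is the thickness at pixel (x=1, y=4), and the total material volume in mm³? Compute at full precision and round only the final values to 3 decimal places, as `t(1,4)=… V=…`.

t(1,4)=0.480 V=97.093

span = t_max - t_min = 3.92 - 0.48 = 3.440
L(1,4) = 255, L_eff = 255/255 = 1.000000
t(1,4) = 3.92 - 3.440·1.000000 = 0.480
Σt over all 9·8 pixels = 306844/2125 ≈ 144.3971765
V = pitch²·Σt = 0.82²·306844/2125 = 97.093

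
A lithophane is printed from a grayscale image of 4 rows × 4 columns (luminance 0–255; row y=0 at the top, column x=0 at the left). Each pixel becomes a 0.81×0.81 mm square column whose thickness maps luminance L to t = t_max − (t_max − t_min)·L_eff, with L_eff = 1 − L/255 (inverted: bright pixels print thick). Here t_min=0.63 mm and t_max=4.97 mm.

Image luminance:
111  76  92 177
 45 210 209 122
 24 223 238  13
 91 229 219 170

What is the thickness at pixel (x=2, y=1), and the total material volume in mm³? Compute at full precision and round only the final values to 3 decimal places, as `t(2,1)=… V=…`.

t(2,1)=4.187 V=31.727

span = t_max - t_min = 4.97 - 0.63 = 4.340
L(2,1) = 209, L_eff = 1 - 209/255 = 0.180392 (inverted)
t(2,1) = 4.97 - 4.340·0.180392 = 4.187
Σt over all 4·4 pixels = 616553/12750 ≈ 48.3570980
V = pitch²·Σt = 0.81²·616553/12750 = 31.727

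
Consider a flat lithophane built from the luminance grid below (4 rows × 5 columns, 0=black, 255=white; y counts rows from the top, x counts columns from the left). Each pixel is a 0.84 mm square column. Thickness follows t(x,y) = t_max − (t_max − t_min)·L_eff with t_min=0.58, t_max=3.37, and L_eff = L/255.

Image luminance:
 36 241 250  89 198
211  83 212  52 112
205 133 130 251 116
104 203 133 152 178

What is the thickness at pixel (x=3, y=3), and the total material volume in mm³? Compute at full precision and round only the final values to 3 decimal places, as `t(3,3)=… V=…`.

t(3,3)=1.707 V=23.710

span = t_max - t_min = 3.37 - 0.58 = 2.790
L(3,3) = 152, L_eff = 152/255 = 0.596078
t(3,3) = 3.37 - 2.790·0.596078 = 1.707
Σt over all 4·5 pixels = 285623/8500 ≈ 33.6027059
V = pitch²·Σt = 0.84²·285623/8500 = 23.710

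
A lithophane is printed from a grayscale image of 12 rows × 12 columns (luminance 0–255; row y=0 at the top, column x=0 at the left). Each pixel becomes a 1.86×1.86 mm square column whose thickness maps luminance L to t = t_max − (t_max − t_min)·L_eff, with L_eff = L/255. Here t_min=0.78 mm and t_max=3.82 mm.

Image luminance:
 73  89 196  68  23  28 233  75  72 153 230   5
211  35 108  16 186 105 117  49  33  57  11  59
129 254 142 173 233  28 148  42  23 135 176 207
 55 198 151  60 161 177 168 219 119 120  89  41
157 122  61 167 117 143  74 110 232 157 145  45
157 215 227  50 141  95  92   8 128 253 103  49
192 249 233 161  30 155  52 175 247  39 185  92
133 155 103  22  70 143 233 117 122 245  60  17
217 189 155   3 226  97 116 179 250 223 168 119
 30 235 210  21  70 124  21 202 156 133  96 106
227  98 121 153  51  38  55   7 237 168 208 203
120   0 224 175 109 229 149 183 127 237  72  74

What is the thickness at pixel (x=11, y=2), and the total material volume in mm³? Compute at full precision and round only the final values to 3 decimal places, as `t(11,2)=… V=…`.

span = t_max - t_min = 3.82 - 0.78 = 3.040
L(11,2) = 207, L_eff = 207/255 = 0.811765
t(11,2) = 3.82 - 3.040·0.811765 = 1.352
Σt over all 12·12 pixels = 703572/2125 ≈ 331.0927059
V = pitch²·Σt = 1.86²·703572/2125 = 1145.448

t(11,2)=1.352 V=1145.448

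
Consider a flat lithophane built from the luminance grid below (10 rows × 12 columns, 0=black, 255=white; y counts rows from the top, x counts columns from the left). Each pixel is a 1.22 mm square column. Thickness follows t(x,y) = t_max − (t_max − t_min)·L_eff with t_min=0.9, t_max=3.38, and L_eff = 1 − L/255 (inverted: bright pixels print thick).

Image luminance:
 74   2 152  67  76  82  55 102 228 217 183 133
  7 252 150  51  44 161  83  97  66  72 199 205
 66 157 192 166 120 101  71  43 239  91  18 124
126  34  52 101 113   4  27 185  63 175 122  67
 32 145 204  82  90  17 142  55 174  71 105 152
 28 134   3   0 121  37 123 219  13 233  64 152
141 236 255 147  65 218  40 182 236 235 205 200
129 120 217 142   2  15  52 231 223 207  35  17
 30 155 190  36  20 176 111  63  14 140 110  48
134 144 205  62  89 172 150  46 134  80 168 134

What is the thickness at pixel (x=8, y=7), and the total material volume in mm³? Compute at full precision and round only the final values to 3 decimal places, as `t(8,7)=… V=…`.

span = t_max - t_min = 3.38 - 0.9 = 2.480
L(8,7) = 223, L_eff = 1 - 223/255 = 0.125490 (inverted)
t(8,7) = 3.38 - 2.480·0.125490 = 3.069
Σt over all 10·12 pixels = 1542364/6375 ≈ 241.9394510
V = pitch²·Σt = 1.22²·1542364/6375 = 360.103

t(8,7)=3.069 V=360.103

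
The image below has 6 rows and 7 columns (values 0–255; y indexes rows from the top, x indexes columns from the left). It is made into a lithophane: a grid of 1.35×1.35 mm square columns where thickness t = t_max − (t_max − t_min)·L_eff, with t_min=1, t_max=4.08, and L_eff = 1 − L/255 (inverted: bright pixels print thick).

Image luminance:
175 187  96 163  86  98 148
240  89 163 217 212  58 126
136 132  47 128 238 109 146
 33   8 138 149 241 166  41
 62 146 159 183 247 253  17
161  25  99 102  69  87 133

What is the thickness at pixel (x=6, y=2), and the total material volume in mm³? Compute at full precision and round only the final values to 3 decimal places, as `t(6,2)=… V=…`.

span = t_max - t_min = 4.08 - 1 = 3.080
L(6,2) = 146, L_eff = 1 - 146/255 = 0.427451 (inverted)
t(6,2) = 4.08 - 3.080·0.427451 = 2.763
Σt over all 6·7 pixels = 692251/6375 ≈ 108.5883922
V = pitch²·Σt = 1.35²·692251/6375 = 197.902

t(6,2)=2.763 V=197.902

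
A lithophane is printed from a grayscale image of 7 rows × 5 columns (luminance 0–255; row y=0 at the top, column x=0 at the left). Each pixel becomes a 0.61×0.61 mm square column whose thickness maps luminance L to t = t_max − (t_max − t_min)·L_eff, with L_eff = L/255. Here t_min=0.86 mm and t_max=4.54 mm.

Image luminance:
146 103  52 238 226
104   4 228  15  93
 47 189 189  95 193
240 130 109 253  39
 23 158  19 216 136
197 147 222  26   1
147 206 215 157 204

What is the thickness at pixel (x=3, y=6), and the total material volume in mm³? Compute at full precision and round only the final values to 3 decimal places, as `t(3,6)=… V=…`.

span = t_max - t_min = 4.54 - 0.86 = 3.680
L(3,6) = 157, L_eff = 157/255 = 0.615686
t(3,6) = 4.54 - 3.680·0.615686 = 2.274
Σt over all 7·5 pixels = 382949/4250 ≈ 90.1056471
V = pitch²·Σt = 0.61²·382949/4250 = 33.528

t(3,6)=2.274 V=33.528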